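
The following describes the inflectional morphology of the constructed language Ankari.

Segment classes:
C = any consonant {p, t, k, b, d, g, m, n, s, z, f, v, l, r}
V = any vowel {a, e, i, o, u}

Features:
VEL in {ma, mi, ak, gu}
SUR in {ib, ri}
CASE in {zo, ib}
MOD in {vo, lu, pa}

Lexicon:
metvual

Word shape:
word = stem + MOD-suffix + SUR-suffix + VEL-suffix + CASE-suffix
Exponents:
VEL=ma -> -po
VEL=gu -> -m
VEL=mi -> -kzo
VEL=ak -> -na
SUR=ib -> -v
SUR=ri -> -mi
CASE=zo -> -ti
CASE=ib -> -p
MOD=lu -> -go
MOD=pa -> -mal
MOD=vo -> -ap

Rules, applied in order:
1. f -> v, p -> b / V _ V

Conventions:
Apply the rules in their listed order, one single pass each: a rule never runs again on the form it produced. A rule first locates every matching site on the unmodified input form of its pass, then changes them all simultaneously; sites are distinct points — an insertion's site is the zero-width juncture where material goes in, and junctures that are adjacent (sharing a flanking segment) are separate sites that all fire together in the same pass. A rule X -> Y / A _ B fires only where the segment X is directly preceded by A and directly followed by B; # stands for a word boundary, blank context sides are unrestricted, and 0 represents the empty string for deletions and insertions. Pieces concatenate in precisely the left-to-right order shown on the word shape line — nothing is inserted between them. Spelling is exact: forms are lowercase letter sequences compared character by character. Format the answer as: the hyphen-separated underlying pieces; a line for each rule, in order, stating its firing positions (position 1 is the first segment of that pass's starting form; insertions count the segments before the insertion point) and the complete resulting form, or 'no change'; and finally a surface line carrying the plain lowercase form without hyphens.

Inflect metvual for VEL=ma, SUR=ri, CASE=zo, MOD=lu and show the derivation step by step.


underlying: metvual-go-mi-po-ti
1. f -> v, p -> b / V _ V: fires at position(s) 12: metvualgomiboti
surface: metvualgomiboti


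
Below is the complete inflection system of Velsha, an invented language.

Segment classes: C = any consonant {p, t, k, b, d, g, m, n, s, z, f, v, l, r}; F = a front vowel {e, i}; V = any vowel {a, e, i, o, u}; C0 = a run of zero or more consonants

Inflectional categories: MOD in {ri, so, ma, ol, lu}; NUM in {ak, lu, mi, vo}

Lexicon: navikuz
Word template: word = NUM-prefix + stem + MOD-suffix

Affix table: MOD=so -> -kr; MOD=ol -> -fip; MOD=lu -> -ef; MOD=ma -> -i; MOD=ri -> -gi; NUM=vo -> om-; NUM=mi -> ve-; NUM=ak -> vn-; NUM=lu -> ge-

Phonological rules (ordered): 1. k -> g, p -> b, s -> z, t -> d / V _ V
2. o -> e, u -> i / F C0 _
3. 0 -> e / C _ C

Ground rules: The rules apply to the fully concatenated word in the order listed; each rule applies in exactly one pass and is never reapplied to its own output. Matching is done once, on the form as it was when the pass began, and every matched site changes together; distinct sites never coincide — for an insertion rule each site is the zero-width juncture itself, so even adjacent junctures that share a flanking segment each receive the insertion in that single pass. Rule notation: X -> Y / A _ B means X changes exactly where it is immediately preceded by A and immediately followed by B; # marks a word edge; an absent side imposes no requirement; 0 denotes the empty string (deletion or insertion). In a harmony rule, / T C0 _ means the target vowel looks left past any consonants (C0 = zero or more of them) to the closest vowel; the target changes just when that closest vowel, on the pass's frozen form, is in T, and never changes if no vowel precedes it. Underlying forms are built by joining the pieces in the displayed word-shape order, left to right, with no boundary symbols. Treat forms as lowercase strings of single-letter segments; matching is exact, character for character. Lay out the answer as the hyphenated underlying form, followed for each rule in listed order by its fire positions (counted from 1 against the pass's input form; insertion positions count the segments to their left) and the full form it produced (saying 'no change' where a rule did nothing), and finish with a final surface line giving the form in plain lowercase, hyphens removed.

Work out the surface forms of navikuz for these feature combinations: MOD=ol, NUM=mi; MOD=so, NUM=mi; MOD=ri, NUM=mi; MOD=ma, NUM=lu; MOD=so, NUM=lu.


cell MOD=ol, NUM=mi:
underlying: ve-navikuz-fip
1. k -> g, p -> b, s -> z, t -> d / V _ V: fires at position(s) 7: venaviguzfip
2. o -> e, u -> i / F C0 _: fires at position(s) 8: venavigizfip
3. 0 -> e / C _ C: inserts after position(s) 9: venavigizefip
surface: venavigizefip

cell MOD=so, NUM=mi:
underlying: ve-navikuz-kr
1. k -> g, p -> b, s -> z, t -> d / V _ V: fires at position(s) 7: venaviguzkr
2. o -> e, u -> i / F C0 _: fires at position(s) 8: venavigizkr
3. 0 -> e / C _ C: inserts after position(s) 9, 10: venavigizeker
surface: venavigizeker

cell MOD=ri, NUM=mi:
underlying: ve-navikuz-gi
1. k -> g, p -> b, s -> z, t -> d / V _ V: fires at position(s) 7: venaviguzgi
2. o -> e, u -> i / F C0 _: fires at position(s) 8: venavigizgi
3. 0 -> e / C _ C: inserts after position(s) 9: venavigizegi
surface: venavigizegi

cell MOD=ma, NUM=lu:
underlying: ge-navikuz-i
1. k -> g, p -> b, s -> z, t -> d / V _ V: fires at position(s) 7: genaviguzi
2. o -> e, u -> i / F C0 _: fires at position(s) 8: genavigizi
3. 0 -> e / C _ C: no change
surface: genavigizi

cell MOD=so, NUM=lu:
underlying: ge-navikuz-kr
1. k -> g, p -> b, s -> z, t -> d / V _ V: fires at position(s) 7: genaviguzkr
2. o -> e, u -> i / F C0 _: fires at position(s) 8: genavigizkr
3. 0 -> e / C _ C: inserts after position(s) 9, 10: genavigizeker
surface: genavigizeker


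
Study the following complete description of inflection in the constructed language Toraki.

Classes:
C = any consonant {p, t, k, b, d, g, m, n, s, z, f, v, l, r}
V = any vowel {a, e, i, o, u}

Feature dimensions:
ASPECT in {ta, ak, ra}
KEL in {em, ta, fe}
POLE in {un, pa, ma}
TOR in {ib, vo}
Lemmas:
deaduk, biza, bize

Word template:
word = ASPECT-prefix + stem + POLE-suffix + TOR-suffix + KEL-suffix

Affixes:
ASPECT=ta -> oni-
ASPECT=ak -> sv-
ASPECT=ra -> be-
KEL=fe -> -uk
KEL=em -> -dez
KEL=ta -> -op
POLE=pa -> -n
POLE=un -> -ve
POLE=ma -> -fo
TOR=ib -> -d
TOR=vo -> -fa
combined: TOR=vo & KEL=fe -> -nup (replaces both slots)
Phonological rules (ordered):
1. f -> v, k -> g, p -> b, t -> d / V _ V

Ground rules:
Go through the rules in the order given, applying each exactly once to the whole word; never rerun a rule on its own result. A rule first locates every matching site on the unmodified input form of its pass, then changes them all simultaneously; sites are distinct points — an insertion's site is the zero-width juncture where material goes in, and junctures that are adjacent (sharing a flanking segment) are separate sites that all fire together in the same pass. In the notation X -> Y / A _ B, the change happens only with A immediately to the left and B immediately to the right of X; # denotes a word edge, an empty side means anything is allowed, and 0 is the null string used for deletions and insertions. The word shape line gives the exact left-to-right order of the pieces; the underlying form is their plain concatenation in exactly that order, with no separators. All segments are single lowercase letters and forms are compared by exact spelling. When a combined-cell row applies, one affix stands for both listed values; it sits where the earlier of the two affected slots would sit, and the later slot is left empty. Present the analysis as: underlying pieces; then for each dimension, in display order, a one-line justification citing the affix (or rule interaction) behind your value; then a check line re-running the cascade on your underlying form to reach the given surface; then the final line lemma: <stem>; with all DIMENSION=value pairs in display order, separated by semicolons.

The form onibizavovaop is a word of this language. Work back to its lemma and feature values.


underlying: oni-biza-fo-fa-op
ASPECT=ta - signalled by the affix oni-
KEL=ta - signalled by the affix -op
POLE=ma - signalled by the affix -fo
TOR=vo - signalled by the affix -fa
check: onibizafofaop -> onibizavovaop
lemma: biza; ASPECT=ta; KEL=ta; POLE=ma; TOR=vo


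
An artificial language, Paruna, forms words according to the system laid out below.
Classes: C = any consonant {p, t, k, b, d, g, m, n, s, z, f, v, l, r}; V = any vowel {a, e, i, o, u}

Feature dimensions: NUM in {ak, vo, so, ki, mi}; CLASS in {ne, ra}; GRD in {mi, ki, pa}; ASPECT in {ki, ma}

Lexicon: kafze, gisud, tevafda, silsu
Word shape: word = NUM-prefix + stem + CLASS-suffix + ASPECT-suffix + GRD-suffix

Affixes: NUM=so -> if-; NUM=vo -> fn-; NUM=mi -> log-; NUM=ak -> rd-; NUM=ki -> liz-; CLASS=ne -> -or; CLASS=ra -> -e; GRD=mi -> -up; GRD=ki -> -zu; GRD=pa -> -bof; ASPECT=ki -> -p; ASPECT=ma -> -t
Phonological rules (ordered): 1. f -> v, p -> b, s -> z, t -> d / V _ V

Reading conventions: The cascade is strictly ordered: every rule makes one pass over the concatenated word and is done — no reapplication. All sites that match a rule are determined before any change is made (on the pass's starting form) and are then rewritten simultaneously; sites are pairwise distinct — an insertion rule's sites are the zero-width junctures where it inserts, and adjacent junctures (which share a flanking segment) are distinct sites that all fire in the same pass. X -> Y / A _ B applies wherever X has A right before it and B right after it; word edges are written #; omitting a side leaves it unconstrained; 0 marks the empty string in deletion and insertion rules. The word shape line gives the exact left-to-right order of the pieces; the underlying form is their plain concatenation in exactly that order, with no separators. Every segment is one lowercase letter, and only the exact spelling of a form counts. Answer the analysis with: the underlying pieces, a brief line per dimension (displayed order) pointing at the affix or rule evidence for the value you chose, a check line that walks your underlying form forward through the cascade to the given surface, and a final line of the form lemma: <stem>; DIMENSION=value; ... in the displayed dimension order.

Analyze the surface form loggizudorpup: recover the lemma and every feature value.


underlying: log-gisud-or-p-up
NUM=mi - signalled by the affix log-
CLASS=ne - signalled by the affix -or
GRD=mi - signalled by the affix -up
ASPECT=ki - signalled by the affix -p
check: loggisudorpup -> loggizudorpup
lemma: gisud; NUM=mi; CLASS=ne; GRD=mi; ASPECT=ki


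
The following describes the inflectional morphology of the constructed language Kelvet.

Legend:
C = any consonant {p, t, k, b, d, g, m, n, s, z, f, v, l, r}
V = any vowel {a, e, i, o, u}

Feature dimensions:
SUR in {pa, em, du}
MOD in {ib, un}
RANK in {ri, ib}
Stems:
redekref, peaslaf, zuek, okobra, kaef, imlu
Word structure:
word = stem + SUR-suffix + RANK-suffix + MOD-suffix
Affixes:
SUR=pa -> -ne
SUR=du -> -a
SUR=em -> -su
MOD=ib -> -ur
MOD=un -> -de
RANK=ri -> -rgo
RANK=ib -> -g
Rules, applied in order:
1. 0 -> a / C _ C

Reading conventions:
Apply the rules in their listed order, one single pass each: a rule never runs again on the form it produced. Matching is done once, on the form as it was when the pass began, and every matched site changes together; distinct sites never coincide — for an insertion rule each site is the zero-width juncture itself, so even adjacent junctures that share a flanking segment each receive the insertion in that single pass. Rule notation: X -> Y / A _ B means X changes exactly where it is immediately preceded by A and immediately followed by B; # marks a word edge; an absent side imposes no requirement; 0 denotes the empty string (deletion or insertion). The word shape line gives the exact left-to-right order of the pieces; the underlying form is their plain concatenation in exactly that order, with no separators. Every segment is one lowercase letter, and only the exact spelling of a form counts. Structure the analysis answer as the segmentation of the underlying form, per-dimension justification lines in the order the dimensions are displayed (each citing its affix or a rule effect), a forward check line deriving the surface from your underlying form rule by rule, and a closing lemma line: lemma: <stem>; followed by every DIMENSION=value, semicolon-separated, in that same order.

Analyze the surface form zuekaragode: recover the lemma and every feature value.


underlying: zuek-a-rgo-de
SUR=du - signalled by the affix -a
MOD=un - signalled by the affix -de
RANK=ri - signalled by the affix -rgo
check: zuekargode -> zuekaragode
lemma: zuek; SUR=du; MOD=un; RANK=ri


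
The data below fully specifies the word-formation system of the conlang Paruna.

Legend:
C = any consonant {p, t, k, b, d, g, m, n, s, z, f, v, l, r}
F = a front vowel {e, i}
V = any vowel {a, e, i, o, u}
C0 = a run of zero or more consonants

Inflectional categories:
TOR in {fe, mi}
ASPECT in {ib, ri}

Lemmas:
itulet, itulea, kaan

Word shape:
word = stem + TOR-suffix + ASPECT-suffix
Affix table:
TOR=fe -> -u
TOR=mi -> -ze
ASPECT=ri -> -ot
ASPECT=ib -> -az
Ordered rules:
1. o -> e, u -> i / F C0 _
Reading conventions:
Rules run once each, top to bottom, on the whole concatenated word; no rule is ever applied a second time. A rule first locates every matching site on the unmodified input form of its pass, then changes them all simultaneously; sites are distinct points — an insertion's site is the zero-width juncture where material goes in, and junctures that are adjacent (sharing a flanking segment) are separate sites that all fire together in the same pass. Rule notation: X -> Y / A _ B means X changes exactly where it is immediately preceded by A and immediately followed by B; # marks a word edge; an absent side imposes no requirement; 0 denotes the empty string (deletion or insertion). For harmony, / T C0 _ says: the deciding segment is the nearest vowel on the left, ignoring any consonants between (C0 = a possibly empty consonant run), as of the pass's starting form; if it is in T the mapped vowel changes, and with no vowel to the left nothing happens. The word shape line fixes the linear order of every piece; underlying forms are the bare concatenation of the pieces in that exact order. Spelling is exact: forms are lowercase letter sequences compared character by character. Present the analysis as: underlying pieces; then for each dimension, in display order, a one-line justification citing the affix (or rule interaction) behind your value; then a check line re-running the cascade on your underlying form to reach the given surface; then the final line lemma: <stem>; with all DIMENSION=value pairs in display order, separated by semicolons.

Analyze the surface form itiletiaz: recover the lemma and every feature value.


underlying: itulet-u-az
TOR=fe - signalled by the affix -u
ASPECT=ib - signalled by the affix -az
check: ituletuaz -> itiletiaz
lemma: itulet; TOR=fe; ASPECT=ib


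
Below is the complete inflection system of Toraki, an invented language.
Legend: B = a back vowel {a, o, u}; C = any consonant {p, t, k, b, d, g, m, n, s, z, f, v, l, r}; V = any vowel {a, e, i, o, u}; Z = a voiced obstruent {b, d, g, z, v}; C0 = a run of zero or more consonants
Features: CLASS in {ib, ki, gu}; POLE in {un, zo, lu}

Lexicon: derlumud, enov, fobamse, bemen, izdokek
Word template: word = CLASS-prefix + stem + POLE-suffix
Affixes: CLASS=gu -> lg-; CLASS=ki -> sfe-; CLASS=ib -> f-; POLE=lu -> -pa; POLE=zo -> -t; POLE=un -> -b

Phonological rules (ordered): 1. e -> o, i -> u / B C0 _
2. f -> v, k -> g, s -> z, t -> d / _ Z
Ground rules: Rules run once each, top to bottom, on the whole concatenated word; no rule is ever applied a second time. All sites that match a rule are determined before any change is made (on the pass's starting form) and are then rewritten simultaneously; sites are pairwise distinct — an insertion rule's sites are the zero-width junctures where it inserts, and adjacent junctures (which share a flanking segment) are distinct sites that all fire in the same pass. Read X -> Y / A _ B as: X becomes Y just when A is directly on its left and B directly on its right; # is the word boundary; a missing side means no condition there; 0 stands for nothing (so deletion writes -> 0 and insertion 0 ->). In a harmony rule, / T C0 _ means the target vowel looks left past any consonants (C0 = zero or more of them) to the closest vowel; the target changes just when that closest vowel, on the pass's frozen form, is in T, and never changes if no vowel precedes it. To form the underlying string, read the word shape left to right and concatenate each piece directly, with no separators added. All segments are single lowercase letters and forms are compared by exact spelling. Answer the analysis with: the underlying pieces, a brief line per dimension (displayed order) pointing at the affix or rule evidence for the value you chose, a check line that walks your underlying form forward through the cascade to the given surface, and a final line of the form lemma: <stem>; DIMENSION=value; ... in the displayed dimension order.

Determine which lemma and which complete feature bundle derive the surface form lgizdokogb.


underlying: lg-izdokek-b
CLASS=gu - signalled by the affix lg-
POLE=un - signalled by the affix -b
check: lgizdokekb -> lgizdokokb -> lgizdokogb
lemma: izdokek; CLASS=gu; POLE=un


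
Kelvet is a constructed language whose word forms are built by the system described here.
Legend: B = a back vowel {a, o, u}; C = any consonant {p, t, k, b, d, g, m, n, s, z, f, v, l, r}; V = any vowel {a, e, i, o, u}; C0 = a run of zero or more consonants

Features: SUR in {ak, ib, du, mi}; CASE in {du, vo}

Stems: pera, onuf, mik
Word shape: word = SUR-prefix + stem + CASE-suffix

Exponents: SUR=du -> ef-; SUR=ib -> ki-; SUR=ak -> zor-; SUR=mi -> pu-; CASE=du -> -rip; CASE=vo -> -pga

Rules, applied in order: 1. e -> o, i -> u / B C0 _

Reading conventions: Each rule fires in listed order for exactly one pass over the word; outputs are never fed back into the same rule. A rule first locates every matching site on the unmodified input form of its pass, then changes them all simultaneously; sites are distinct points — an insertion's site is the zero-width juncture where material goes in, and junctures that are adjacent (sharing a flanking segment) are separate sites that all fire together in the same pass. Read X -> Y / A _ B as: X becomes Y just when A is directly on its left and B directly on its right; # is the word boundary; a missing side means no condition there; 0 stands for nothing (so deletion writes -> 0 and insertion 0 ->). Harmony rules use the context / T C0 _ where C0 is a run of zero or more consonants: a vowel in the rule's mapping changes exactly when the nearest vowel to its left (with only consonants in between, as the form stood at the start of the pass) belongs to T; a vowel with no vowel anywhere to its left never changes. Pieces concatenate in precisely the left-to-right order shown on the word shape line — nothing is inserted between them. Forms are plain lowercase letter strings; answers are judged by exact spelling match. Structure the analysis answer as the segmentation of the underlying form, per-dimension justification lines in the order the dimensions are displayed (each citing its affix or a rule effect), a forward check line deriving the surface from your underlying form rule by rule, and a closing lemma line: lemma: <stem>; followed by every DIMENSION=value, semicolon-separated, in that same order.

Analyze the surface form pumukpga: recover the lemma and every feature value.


underlying: pu-mik-pga
SUR=mi - signalled by the affix pu-
CASE=vo - signalled by the affix -pga
check: pumikpga -> pumukpga
lemma: mik; SUR=mi; CASE=vo


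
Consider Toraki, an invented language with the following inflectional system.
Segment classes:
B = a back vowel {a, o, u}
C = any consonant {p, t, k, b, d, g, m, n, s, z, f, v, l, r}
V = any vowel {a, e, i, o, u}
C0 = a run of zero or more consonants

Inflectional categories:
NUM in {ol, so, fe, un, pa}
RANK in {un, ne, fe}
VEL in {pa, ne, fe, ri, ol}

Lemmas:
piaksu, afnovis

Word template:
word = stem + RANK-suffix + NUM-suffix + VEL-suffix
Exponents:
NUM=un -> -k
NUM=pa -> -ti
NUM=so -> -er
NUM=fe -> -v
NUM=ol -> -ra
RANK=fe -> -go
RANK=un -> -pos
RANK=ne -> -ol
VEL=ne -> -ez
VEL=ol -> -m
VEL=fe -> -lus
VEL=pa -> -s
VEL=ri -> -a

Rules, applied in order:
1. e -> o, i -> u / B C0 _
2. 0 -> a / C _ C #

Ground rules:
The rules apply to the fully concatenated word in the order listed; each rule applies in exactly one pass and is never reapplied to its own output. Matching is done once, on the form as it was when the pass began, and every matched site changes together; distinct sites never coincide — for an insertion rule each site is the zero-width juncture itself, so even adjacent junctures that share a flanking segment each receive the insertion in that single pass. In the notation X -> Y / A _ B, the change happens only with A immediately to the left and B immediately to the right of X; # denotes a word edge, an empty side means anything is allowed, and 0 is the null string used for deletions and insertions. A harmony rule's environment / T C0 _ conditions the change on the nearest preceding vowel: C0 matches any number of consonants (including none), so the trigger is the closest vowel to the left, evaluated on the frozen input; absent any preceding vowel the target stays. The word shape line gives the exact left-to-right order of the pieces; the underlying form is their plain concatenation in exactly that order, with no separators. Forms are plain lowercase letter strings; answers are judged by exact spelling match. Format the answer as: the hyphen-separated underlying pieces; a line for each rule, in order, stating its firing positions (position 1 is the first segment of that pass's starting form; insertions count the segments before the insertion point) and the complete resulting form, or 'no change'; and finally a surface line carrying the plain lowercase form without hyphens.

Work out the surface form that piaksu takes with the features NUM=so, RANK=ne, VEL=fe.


underlying: piaksu-ol-er-lus
1. e -> o, i -> u / B C0 _: fires at position(s) 9: piaksuolorlus
2. 0 -> a / C _ C #: no change
surface: piaksuolorlus


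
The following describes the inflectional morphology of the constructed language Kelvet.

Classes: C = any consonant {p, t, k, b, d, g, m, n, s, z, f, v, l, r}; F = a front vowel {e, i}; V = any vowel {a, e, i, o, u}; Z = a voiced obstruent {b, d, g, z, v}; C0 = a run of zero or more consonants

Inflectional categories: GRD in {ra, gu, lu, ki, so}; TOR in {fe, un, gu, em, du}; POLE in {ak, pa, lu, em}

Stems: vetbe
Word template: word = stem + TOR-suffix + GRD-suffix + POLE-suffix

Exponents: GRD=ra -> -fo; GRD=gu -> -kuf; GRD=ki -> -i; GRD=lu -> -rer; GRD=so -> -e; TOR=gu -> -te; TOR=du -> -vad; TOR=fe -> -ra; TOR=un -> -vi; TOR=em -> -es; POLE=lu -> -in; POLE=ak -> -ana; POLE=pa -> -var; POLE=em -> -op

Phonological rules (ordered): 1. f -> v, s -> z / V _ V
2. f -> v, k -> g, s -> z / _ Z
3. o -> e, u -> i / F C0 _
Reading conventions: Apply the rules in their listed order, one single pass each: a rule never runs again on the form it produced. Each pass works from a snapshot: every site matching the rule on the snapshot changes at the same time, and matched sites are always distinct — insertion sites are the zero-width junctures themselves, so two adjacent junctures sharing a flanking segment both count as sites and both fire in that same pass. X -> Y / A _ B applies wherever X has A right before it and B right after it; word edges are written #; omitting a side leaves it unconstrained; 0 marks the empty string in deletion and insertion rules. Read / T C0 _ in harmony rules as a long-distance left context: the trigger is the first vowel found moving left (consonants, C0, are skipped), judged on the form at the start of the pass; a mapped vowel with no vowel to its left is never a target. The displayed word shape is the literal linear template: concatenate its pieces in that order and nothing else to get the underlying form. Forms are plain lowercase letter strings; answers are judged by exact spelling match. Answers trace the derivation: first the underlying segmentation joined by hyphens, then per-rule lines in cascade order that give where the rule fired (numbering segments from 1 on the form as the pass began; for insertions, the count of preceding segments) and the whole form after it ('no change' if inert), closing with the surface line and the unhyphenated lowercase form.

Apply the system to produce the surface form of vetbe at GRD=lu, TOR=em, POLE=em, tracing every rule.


underlying: vetbe-es-rer-op
1. f -> v, s -> z / V _ V: no change
2. f -> v, k -> g, s -> z / _ Z: no change
3. o -> e, u -> i / F C0 _: fires at position(s) 11: vetbeesrerep
surface: vetbeesrerep


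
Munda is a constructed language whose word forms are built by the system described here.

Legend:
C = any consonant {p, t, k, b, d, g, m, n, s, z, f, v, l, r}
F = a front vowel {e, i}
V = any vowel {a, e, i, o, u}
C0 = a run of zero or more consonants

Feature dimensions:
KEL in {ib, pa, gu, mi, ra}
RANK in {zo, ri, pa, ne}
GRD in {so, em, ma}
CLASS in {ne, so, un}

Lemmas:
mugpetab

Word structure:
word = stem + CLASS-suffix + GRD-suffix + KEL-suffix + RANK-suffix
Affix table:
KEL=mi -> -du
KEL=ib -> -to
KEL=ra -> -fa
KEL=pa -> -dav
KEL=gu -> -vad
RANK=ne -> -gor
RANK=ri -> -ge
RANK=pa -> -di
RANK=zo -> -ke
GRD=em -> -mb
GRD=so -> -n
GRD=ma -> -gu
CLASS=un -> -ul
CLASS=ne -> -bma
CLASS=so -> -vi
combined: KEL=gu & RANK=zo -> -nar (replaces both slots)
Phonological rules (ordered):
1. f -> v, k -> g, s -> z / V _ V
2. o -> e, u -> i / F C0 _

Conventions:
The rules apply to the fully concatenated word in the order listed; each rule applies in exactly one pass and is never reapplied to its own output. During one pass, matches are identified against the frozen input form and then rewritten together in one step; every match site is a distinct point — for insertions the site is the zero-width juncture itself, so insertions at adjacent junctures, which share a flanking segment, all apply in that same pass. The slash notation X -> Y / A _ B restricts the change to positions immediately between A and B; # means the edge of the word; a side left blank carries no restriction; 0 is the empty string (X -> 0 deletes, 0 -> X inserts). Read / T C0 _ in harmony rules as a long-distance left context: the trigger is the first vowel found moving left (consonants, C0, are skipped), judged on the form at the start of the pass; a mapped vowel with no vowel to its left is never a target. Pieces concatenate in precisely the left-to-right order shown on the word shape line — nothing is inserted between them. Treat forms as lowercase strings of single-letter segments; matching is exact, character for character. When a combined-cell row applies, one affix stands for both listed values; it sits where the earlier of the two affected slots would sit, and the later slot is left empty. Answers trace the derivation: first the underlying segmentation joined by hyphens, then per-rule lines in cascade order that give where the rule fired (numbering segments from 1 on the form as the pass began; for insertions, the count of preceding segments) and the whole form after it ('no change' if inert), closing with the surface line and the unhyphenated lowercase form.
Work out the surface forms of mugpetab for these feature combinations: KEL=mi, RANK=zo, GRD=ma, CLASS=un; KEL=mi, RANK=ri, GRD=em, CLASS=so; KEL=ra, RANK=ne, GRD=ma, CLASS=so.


cell KEL=mi, RANK=zo, GRD=ma, CLASS=un:
underlying: mugpetab-ul-gu-du-ke
1. f -> v, k -> g, s -> z / V _ V: fires at position(s) 15: mugpetabulguduge
2. o -> e, u -> i / F C0 _: no change
surface: mugpetabulguduge

cell KEL=mi, RANK=ri, GRD=em, CLASS=so:
underlying: mugpetab-vi-mb-du-ge
1. f -> v, k -> g, s -> z / V _ V: no change
2. o -> e, u -> i / F C0 _: fires at position(s) 14: mugpetabvimbdige
surface: mugpetabvimbdige

cell KEL=ra, RANK=ne, GRD=ma, CLASS=so:
underlying: mugpetab-vi-gu-fa-gor
1. f -> v, k -> g, s -> z / V _ V: fires at position(s) 13: mugpetabviguvagor
2. o -> e, u -> i / F C0 _: fires at position(s) 12: mugpetabvigivagor
surface: mugpetabvigivagor


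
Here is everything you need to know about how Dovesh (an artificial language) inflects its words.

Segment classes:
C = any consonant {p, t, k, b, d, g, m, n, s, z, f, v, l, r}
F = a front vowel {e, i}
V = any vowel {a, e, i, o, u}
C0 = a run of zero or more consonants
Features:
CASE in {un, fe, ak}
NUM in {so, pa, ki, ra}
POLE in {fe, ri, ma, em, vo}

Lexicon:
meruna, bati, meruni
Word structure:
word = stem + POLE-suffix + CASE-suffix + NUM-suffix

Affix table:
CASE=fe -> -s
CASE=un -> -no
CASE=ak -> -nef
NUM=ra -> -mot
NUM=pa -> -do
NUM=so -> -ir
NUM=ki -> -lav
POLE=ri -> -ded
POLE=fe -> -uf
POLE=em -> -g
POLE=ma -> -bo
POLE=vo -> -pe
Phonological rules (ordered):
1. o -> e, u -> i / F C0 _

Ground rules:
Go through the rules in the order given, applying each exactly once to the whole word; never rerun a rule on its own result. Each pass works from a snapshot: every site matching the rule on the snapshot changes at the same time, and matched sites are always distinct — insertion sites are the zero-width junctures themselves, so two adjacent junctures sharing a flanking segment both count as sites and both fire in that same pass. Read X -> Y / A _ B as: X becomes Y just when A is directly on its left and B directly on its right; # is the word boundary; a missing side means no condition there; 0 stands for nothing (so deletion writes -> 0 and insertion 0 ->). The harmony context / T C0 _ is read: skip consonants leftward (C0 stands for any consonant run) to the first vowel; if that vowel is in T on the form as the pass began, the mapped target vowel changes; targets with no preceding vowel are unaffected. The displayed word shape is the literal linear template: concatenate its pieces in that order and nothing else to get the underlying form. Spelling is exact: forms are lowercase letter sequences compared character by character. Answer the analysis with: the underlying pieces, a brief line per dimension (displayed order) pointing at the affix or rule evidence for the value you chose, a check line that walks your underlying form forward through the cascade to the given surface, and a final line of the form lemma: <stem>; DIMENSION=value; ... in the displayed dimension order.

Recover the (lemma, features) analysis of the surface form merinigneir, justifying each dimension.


underlying: meruni-g-no-ir
CASE=un - signalled by the affix -no
NUM=so - signalled by the affix -ir
POLE=em - signalled by the affix -g
check: merunignoir -> merinigneir
lemma: meruni; CASE=un; NUM=so; POLE=em


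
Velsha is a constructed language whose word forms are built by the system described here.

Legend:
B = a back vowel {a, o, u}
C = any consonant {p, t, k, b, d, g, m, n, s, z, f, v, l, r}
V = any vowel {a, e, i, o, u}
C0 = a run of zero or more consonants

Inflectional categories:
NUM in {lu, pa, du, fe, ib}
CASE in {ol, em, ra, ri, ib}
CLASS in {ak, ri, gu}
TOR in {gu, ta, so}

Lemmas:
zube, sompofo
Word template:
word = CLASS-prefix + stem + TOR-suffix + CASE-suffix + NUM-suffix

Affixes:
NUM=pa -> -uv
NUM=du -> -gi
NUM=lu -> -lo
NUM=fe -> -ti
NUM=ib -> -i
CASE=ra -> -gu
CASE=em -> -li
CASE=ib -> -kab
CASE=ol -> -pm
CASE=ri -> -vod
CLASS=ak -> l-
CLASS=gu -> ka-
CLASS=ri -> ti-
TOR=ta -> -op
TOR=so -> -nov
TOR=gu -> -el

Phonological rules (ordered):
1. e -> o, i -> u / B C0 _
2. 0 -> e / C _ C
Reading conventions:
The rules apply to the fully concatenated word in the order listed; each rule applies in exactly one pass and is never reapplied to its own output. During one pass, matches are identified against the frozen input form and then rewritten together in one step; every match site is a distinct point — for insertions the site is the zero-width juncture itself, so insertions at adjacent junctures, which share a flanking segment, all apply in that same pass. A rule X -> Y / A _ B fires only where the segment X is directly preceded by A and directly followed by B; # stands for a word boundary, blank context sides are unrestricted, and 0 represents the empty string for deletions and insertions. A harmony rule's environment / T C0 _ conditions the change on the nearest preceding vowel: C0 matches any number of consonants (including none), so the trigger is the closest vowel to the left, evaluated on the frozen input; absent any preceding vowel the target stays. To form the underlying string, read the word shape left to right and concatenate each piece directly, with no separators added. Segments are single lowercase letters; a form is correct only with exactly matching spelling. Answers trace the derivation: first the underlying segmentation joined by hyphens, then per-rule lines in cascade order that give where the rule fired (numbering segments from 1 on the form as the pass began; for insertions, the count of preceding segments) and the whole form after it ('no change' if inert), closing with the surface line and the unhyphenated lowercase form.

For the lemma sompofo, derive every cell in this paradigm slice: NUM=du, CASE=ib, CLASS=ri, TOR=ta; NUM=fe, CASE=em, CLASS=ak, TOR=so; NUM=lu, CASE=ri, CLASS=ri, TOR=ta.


cell NUM=du, CASE=ib, CLASS=ri, TOR=ta:
underlying: ti-sompofo-op-kab-gi
1. e -> o, i -> u / B C0 _: fires at position(s) 16: tisompofoopkabgu
2. 0 -> e / C _ C: inserts after position(s) 5, 11, 14: tisomepofoopekabegu
surface: tisomepofoopekabegu

cell NUM=fe, CASE=em, CLASS=ak, TOR=so:
underlying: l-sompofo-nov-li-ti
1. e -> o, i -> u / B C0 _: fires at position(s) 13: lsompofonovluti
2. 0 -> e / C _ C: inserts after position(s) 1, 4, 11: lesomepofonoveluti
surface: lesomepofonoveluti

cell NUM=lu, CASE=ri, CLASS=ri, TOR=ta:
underlying: ti-sompofo-op-vod-lo
1. e -> o, i -> u / B C0 _: no change
2. 0 -> e / C _ C: inserts after position(s) 5, 11, 14: tisomepofoopevodelo
surface: tisomepofoopevodelo


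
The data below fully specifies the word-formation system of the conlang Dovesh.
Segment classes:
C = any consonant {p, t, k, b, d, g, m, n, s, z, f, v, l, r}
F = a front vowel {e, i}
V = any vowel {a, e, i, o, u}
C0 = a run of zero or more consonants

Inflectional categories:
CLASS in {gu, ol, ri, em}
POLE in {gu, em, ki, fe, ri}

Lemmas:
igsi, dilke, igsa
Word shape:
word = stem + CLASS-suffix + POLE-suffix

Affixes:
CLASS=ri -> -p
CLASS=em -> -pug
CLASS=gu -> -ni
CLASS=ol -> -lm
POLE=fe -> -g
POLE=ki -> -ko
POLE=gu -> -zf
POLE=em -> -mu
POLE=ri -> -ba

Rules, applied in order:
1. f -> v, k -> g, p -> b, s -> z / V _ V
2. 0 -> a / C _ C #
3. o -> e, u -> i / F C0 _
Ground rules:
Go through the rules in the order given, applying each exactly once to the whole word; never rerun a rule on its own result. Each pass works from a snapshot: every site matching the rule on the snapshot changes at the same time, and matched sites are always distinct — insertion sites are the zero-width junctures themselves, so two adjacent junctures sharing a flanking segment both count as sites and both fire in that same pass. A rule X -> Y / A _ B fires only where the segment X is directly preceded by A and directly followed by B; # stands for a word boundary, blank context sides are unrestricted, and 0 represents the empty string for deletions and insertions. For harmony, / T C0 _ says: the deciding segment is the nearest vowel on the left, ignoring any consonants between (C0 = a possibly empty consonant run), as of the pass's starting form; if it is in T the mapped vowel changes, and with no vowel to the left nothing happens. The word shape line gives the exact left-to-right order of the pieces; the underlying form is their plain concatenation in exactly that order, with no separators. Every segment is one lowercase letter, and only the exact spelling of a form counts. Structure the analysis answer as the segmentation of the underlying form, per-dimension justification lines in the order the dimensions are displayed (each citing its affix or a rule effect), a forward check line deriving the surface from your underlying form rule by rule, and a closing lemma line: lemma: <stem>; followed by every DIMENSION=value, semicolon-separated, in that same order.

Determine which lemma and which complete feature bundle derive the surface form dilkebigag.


underlying: dilke-pug-g
CLASS=em - signalled by the affix -pug
POLE=fe - signalled by the affix -g
check: dilkepugg -> dilkebugg -> dilkebugag -> dilkebigag
lemma: dilke; CLASS=em; POLE=fe


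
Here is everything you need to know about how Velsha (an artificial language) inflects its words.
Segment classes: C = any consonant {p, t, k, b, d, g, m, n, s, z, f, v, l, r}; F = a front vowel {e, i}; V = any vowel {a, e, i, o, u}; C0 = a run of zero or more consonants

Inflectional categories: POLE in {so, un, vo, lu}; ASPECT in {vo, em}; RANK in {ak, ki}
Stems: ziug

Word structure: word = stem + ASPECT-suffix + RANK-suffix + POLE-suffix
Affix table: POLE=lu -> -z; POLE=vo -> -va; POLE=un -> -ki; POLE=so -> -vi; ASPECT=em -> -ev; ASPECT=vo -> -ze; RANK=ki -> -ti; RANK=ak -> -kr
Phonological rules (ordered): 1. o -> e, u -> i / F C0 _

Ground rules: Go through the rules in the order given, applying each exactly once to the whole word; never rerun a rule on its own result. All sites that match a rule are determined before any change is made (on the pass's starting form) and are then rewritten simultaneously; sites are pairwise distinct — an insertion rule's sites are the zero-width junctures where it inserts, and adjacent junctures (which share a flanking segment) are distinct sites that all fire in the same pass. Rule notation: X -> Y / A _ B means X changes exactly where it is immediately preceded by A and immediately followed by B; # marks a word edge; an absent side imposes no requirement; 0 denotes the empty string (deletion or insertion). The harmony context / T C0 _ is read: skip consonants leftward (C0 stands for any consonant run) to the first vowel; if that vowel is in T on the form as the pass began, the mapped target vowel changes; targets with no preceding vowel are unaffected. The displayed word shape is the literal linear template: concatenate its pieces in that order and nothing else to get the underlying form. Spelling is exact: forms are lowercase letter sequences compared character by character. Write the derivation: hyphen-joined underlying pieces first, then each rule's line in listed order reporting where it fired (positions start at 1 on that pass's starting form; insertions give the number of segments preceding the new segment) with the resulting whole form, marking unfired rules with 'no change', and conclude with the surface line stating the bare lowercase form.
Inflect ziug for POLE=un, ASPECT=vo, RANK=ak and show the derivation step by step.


underlying: ziug-ze-kr-ki
1. o -> e, u -> i / F C0 _: fires at position(s) 3: ziigzekrki
surface: ziigzekrki


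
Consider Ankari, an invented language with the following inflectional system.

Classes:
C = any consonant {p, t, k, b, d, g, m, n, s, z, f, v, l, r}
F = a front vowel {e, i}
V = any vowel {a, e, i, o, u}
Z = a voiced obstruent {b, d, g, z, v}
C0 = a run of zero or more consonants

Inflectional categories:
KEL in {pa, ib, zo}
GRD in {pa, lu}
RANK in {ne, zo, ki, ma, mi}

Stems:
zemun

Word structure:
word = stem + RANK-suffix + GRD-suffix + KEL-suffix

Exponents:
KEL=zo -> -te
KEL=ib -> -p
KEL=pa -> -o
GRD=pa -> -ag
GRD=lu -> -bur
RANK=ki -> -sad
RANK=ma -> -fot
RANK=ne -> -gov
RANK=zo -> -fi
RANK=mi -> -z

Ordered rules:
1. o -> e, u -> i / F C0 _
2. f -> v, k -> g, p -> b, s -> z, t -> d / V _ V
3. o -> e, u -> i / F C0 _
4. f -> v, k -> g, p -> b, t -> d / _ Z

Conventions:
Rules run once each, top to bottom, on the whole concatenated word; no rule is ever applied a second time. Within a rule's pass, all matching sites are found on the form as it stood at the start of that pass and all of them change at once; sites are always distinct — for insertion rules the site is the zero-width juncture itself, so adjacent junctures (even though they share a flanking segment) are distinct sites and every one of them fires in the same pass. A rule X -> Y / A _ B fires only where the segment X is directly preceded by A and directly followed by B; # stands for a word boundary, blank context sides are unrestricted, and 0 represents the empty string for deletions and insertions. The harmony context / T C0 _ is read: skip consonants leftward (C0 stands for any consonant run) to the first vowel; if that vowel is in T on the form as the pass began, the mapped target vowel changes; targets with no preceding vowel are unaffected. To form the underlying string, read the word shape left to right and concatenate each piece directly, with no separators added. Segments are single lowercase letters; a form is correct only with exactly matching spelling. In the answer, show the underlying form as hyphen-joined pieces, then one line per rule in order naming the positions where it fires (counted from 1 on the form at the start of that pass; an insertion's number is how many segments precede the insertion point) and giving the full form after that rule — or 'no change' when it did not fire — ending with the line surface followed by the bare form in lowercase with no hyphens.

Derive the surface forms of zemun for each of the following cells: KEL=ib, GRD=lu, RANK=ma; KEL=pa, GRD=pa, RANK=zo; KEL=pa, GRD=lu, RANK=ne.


cell KEL=ib, GRD=lu, RANK=ma:
underlying: zemun-fot-bur-p
1. o -> e, u -> i / F C0 _: fires at position(s) 4: zeminfotburp
2. f -> v, k -> g, p -> b, s -> z, t -> d / V _ V: no change
3. o -> e, u -> i / F C0 _: fires at position(s) 7: zeminfetburp
4. f -> v, k -> g, p -> b, t -> d / _ Z: fires at position(s) 8: zeminfedburp
surface: zeminfedburp

cell KEL=pa, GRD=pa, RANK=zo:
underlying: zemun-fi-ag-o
1. o -> e, u -> i / F C0 _: fires at position(s) 4: zeminfiago
2. f -> v, k -> g, p -> b, s -> z, t -> d / V _ V: no change
3. o -> e, u -> i / F C0 _: no change
4. f -> v, k -> g, p -> b, t -> d / _ Z: no change
surface: zeminfiago

cell KEL=pa, GRD=lu, RANK=ne:
underlying: zemun-gov-bur-o
1. o -> e, u -> i / F C0 _: fires at position(s) 4: zemingovburo
2. f -> v, k -> g, p -> b, s -> z, t -> d / V _ V: no change
3. o -> e, u -> i / F C0 _: fires at position(s) 7: zemingevburo
4. f -> v, k -> g, p -> b, t -> d / _ Z: no change
surface: zemingevburo
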